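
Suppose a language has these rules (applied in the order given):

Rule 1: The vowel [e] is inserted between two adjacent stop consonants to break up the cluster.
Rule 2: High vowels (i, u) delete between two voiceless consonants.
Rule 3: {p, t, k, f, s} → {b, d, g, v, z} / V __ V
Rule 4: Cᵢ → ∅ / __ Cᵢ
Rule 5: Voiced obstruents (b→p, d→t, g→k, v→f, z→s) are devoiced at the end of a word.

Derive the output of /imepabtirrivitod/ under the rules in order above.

imebabedirividot

Rule 1 (stop-cluster e-epenthesis): /b/ and /t/ form a stop–stop cluster, so [e] is inserted between them. /imepabtirrivitod/ → imepabetirrivitod.
Rule 2 (high vowel syncope): no segment meets the environment; /imepabetirrivitod/ is unchanged.
Rule 3 (intervocalic voicing): /p/ is a voiceless obstruent between vowels /e/ and /a/, so it voices to [b]. /t/ is a voiceless obstruent between vowels /e/ and /i/, so it voices to [d]. /t/ is a voiceless obstruent between vowels /i/ and /o/, so it voices to [d]. /imepabetirrivitod/ → imebabedirrividod.
Rule 4 (degemination): /rr/ is a geminate; the first /r/ deletes. /imebabedirrividod/ → imebabedirividod.
Rule 5 (final devoicing): /d/ is a voiced obstruent in word-final position, so it devoices to [t]. /imebabedirividod/ → imebabedirividot.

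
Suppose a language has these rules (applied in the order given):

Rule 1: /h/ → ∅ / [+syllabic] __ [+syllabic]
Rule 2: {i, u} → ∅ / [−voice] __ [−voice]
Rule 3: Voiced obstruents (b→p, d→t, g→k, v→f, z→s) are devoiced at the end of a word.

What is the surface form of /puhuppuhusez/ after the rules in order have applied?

Rule 1 (intervocalic h-deletion): /h/ occurs between vowels /u/ and /u/, so it deletes. /h/ occurs between vowels /u/ and /u/, so it deletes. /puhuppuhusez/ → puuppuusez.
Rule 2 (high vowel syncope): no segment meets the environment; /puuppuusez/ is unchanged.
Rule 3 (final devoicing): /z/ is a voiced obstruent in word-final position, so it devoices to [s]. /puuppuusez/ → puuppuuses.

puuppuuses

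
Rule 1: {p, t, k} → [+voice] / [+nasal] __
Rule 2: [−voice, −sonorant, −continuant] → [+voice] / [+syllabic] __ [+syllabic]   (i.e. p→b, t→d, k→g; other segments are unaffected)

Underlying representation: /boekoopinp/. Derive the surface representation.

boegoobinb

Rule 1 (post-nasal voicing): /p/ is a voiceless stop immediately after the nasal /n/, so it voices to [b]. /boekoopinp/ → boekoopinb.
Rule 2 (intervocalic voicing): /k/ is a voiceless stop between vowels /e/ and /o/, so it voices to [g]. /p/ is a voiceless stop between vowels /o/ and /i/, so it voices to [b]. /boekoopinb/ → boegoobinb.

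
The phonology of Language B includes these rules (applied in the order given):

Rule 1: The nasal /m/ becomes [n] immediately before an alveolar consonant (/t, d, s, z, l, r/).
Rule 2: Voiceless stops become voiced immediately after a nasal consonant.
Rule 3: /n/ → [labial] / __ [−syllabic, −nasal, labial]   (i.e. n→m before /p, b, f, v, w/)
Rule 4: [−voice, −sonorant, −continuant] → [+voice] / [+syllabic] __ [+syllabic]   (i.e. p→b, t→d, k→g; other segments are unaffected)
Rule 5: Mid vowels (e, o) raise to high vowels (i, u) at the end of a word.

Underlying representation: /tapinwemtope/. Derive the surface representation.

tabimwendobi

Rule 1 (nasal place assimilation): /m/ precedes the alveolar consonant /t/, so it assimilates in place to [n]. /tapinwemtope/ → tapinwentope.
Rule 2 (post-nasal voicing): /t/ is a voiceless stop immediately after the nasal /n/, so it voices to [d]. /tapinwentope/ → tapinwendope.
Rule 3 (nasal place assimilation): /n/ precedes the labial consonant /w/, so it assimilates in place to [m]. /tapinwendope/ → tapimwendope.
Rule 4 (intervocalic voicing): /p/ is a voiceless stop between vowels /a/ and /i/, so it voices to [b]. /p/ is a voiceless stop between vowels /o/ and /e/, so it voices to [b]. /tapimwendope/ → tabimwendobe.
Rule 5 (final vowel raising): /e/ is a mid vowel in word-final position, so it raises to [i]. /tabimwendobe/ → tabimwendobi.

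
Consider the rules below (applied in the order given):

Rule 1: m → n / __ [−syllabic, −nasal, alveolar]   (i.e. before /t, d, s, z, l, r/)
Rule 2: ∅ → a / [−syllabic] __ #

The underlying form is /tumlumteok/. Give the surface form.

Rule 1 (nasal place assimilation): /m/ precedes the alveolar consonant /l/, so it assimilates in place to [n]. /m/ precedes the alveolar consonant /t/, so it assimilates in place to [n]. /tumlumteok/ → tunlunteok.
Rule 2 (final a-epenthesis): the form ends in the consonant /k/, so [a] is inserted word-finally. /tunlunteok/ → tunlunteoka.

tunlunteoka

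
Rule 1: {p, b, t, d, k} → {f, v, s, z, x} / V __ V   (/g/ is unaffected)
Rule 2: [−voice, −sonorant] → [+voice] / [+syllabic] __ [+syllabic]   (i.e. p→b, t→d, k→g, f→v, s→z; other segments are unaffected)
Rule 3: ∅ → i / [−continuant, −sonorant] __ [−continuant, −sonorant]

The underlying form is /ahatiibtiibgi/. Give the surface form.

ahaziibitiibigi

Rule 1 (intervocalic spirantization): /t/ is a stop between vowels /a/ and /i/, so it spirantizes to the fricative [s]. /ahatiibtiibgi/ → ahasiibtiibgi.
Rule 2 (intervocalic voicing): /s/ is a voiceless obstruent between vowels /a/ and /i/, so it voices to [z]. /ahasiibtiibgi/ → ahaziibtiibgi.
Rule 3 (stop-cluster i-epenthesis): /b/ and /t/ form a stop–stop cluster, so [i] is inserted between them. /b/ and /g/ form a stop–stop cluster, so [i] is inserted between them. /ahaziibtiibgi/ → ahaziibitiibigi.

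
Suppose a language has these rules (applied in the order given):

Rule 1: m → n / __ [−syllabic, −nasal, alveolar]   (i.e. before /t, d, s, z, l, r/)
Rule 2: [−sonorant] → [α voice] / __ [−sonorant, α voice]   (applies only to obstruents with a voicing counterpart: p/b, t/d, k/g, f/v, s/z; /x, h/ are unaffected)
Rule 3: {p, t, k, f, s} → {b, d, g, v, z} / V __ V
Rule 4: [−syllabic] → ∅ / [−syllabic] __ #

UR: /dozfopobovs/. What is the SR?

Rule 1 (nasal place assimilation): no segment meets the environment; /dozfopobovs/ is unchanged.
Rule 2 (regressive voicing assimilation): /z/ precedes the voiceless obstruent /f/, so it devoices to [s] by assimilation. /v/ precedes the voiceless obstruent /s/, so it devoices to [f] by assimilation. /dozfopobovs/ → dosfopobofs.
Rule 3 (intervocalic voicing): /p/ is a voiceless obstruent between vowels /o/ and /o/, so it voices to [b]. /dosfopobofs/ → dosfobobofs.
Rule 4 (final cluster simplification): /s/ is the second consonant of a word-final cluster /fs/, so it deletes. /dosfobobofs/ → dosfobobof.

dosfobobof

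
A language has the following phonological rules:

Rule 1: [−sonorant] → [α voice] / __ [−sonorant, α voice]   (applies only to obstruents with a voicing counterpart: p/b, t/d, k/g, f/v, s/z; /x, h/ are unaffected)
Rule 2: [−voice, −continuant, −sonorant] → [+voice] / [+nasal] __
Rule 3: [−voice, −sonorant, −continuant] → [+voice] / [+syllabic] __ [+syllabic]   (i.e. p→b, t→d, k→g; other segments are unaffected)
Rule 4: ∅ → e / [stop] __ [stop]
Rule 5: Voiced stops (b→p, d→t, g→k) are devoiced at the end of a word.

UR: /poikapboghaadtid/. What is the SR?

poigabebokhaatetit

Rule 1 (regressive voicing assimilation): /p/ precedes the voiced obstruent /b/, so it voices to [b] by assimilation. /g/ precedes the voiceless obstruent /h/, so it devoices to [k] by assimilation. /d/ precedes the voiceless obstruent /t/, so it devoices to [t] by assimilation. /poikapboghaadtid/ → poikabbokhaattid.
Rule 2 (post-nasal voicing): no segment meets the environment; /poikabbokhaattid/ is unchanged.
Rule 3 (intervocalic voicing): /k/ is a voiceless stop between vowels /i/ and /a/, so it voices to [g]. /poikabbokhaattid/ → poigabbokhaattid.
Rule 4 (stop-cluster e-epenthesis): /b/ and /b/ form a stop–stop cluster, so [e] is inserted between them. /t/ and /t/ form a stop–stop cluster, so [e] is inserted between them. /poigabbokhaattid/ → poigabebokhaatetid.
Rule 5 (final devoicing): /d/ is a voiced stop in word-final position, so it devoices to [t]. /poigabebokhaatetid/ → poigabebokhaatetit.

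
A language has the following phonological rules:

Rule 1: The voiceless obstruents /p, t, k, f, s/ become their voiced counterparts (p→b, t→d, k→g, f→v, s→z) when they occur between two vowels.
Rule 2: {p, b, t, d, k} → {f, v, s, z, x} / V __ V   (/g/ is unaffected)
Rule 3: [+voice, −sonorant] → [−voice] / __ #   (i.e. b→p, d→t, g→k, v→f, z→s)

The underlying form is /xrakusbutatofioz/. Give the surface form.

Rule 1 (intervocalic voicing): /k/ is a voiceless obstruent between vowels /a/ and /u/, so it voices to [g]. /t/ is a voiceless obstruent between vowels /u/ and /a/, so it voices to [d]. /t/ is a voiceless obstruent between vowels /a/ and /o/, so it voices to [d]. /f/ is a voiceless obstruent between vowels /o/ and /i/, so it voices to [v]. /xrakusbutatofioz/ → xragusbudadovioz.
Rule 2 (intervocalic spirantization): /d/ is a stop between vowels /u/ and /a/, so it spirantizes to the fricative [z]. /d/ is a stop between vowels /a/ and /o/, so it spirantizes to the fricative [z]. /xragusbudadovioz/ → xragusbuzazovioz.
Rule 3 (final devoicing): /z/ is a voiced obstruent in word-final position, so it devoices to [s]. /xragusbuzazovioz/ → xragusbuzazovios.

xragusbuzazovios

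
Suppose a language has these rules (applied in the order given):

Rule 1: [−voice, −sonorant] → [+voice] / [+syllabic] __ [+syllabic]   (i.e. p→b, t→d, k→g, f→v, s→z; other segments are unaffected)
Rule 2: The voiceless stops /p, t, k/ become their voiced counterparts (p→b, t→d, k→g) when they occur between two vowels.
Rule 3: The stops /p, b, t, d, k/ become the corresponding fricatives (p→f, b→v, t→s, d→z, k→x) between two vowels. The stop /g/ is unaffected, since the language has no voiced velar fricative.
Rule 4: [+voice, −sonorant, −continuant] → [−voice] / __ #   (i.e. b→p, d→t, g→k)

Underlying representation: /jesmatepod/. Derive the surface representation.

jesmazevot

Rule 1 (intervocalic voicing): /t/ is a voiceless obstruent between vowels /a/ and /e/, so it voices to [d]. /p/ is a voiceless obstruent between vowels /e/ and /o/, so it voices to [b]. /jesmatepod/ → jesmadebod.
Rule 2 (intervocalic voicing): no segment meets the environment; /jesmadebod/ is unchanged.
Rule 3 (intervocalic spirantization): /d/ is a stop between vowels /a/ and /e/, so it spirantizes to the fricative [z]. /b/ is a stop between vowels /e/ and /o/, so it spirantizes to the fricative [v]. /jesmadebod/ → jesmazevod.
Rule 4 (final devoicing): /d/ is a voiced stop in word-final position, so it devoices to [t]. /jesmazevod/ → jesmazevot.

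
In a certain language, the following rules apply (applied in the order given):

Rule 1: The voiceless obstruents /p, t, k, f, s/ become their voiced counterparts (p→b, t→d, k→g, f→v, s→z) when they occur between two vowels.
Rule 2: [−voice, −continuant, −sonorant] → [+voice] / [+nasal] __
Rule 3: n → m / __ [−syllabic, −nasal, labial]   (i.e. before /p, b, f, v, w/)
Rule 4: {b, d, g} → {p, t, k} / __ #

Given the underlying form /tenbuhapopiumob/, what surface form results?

tembuhabobiumop

Rule 1 (intervocalic voicing): /p/ is a voiceless obstruent between vowels /a/ and /o/, so it voices to [b]. /p/ is a voiceless obstruent between vowels /o/ and /i/, so it voices to [b]. /tenbuhapopiumob/ → tenbuhabobiumob.
Rule 2 (post-nasal voicing): no segment meets the environment; /tenbuhabobiumob/ is unchanged.
Rule 3 (nasal place assimilation): /n/ precedes the labial consonant /b/, so it assimilates in place to [m]. /tenbuhabobiumob/ → tembuhabobiumob.
Rule 4 (final devoicing): /b/ is a voiced stop in word-final position, so it devoices to [p]. /tembuhabobiumob/ → tembuhabobiumop.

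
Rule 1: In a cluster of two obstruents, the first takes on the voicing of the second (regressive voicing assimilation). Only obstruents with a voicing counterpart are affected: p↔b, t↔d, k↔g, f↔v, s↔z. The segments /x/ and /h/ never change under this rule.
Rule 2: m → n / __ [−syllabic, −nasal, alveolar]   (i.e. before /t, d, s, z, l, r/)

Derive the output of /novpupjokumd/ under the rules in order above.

nofpupjokund

Rule 1 (regressive voicing assimilation): /v/ precedes the voiceless obstruent /p/, so it devoices to [f] by assimilation. /novpupjokumd/ → nofpupjokumd.
Rule 2 (nasal place assimilation): /m/ precedes the alveolar consonant /d/, so it assimilates in place to [n]. /nofpupjokumd/ → nofpupjokund.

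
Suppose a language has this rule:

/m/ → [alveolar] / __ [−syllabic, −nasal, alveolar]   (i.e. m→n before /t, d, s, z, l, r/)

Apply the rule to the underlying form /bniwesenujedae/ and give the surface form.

bniwesenujedae

No segment of /bniwesenujedae/ meets the structural description of the rule, so the form surfaces unchanged.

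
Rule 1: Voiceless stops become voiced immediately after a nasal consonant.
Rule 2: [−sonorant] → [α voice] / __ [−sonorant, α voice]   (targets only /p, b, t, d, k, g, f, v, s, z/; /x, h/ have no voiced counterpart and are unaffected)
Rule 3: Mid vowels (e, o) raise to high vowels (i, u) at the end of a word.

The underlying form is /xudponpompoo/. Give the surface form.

Rule 1 (post-nasal voicing): /p/ is a voiceless stop immediately after the nasal /n/, so it voices to [b]. /p/ is a voiceless stop immediately after the nasal /m/, so it voices to [b]. /xudponpompoo/ → xudponbomboo.
Rule 2 (regressive voicing assimilation): /d/ precedes the voiceless obstruent /p/, so it devoices to [t] by assimilation. /xudponbomboo/ → xutponbomboo.
Rule 3 (final vowel raising): /o/ is a mid vowel in word-final position, so it raises to [u]. /xutponbomboo/ → xutponbombou.

xutponbombou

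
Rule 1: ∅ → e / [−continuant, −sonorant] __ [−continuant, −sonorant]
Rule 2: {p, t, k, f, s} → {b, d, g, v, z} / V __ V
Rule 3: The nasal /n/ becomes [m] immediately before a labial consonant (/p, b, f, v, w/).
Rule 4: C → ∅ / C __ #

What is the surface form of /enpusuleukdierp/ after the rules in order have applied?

empuzuleugedier

Rule 1 (stop-cluster e-epenthesis): /k/ and /d/ form a stop–stop cluster, so [e] is inserted between them. /enpusuleukdierp/ → enpusuleukedierp.
Rule 2 (intervocalic voicing): /s/ is a voiceless obstruent between vowels /u/ and /u/, so it voices to [z]. /k/ is a voiceless obstruent between vowels /u/ and /e/, so it voices to [g]. /enpusuleukedierp/ → enpuzuleugedierp.
Rule 3 (nasal place assimilation): /n/ precedes the labial consonant /p/, so it assimilates in place to [m]. /enpuzuleugedierp/ → empuzuleugedierp.
Rule 4 (final cluster simplification): /p/ is the second consonant of a word-final cluster /rp/, so it deletes. /empuzuleugedierp/ → empuzuleugedier.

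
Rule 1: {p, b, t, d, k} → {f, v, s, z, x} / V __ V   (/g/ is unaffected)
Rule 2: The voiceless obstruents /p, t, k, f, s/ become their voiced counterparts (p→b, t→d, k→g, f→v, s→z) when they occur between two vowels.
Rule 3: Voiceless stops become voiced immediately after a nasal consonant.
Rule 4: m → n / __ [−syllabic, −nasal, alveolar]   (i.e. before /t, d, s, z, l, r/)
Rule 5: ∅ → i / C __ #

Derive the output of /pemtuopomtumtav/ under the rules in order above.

penduovondundavi

Rule 1 (intervocalic spirantization): /p/ is a stop between vowels /o/ and /o/, so it spirantizes to the fricative [f]. /pemtuopomtumtav/ → pemtuofomtumtav.
Rule 2 (intervocalic voicing): /f/ is a voiceless obstruent between vowels /o/ and /o/, so it voices to [v]. /pemtuofomtumtav/ → pemtuovomtumtav.
Rule 3 (post-nasal voicing): /t/ is a voiceless stop immediately after the nasal /m/, so it voices to [d]. /t/ is a voiceless stop immediately after the nasal /m/, so it voices to [d]. /t/ is a voiceless stop immediately after the nasal /m/, so it voices to [d]. /pemtuovomtumtav/ → pemduovomdumdav.
Rule 4 (nasal place assimilation): /m/ precedes the alveolar consonant /d/, so it assimilates in place to [n]. /m/ precedes the alveolar consonant /d/, so it assimilates in place to [n]. /m/ precedes the alveolar consonant /d/, so it assimilates in place to [n]. /pemduovomdumdav/ → penduovondundav.
Rule 5 (final i-epenthesis): the form ends in the consonant /v/, so [i] is inserted word-finally. /penduovondundav/ → penduovondundavi.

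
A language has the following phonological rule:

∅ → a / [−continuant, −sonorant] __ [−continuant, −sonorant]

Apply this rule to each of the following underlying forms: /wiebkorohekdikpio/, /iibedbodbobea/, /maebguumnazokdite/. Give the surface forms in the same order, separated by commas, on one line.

wiebakorohekadikapio, iibedabodabobea, maebaguumnazokadite

/wiebkorohekdikpio/: /b/ and /k/ form a stop–stop cluster, so [a] is inserted between them. /k/ and /d/ form a stop–stop cluster, so [a] is inserted between them. /k/ and /p/ form a stop–stop cluster, so [a] is inserted between them. → [wiebakorohekadikapio].
/iibedbodbobea/: /d/ and /b/ form a stop–stop cluster, so [a] is inserted between them. /d/ and /b/ form a stop–stop cluster, so [a] is inserted between them. → [iibedabodabobea].
/maebguumnazokdite/: /b/ and /g/ form a stop–stop cluster, so [a] is inserted between them. /k/ and /d/ form a stop–stop cluster, so [a] is inserted between them. → [maebaguumnazokadite].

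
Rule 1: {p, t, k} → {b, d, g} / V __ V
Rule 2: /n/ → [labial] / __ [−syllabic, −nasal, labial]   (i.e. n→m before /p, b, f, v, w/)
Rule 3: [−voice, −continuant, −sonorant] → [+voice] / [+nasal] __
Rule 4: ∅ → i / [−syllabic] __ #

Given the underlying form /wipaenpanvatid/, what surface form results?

wibaembamvadidi

Rule 1 (intervocalic voicing): /p/ is a voiceless stop between vowels /i/ and /a/, so it voices to [b]. /t/ is a voiceless stop between vowels /a/ and /i/, so it voices to [d]. /wipaenpanvatid/ → wibaenpanvadid.
Rule 2 (nasal place assimilation): /n/ precedes the labial consonant /p/, so it assimilates in place to [m]. /n/ precedes the labial consonant /v/, so it assimilates in place to [m]. /wibaenpanvadid/ → wibaempamvadid.
Rule 3 (post-nasal voicing): /p/ is a voiceless stop immediately after the nasal /m/, so it voices to [b]. /wibaempamvadid/ → wibaembamvadid.
Rule 4 (final i-epenthesis): the form ends in the consonant /d/, so [i] is inserted word-finally. /wibaembamvadid/ → wibaembamvadidi.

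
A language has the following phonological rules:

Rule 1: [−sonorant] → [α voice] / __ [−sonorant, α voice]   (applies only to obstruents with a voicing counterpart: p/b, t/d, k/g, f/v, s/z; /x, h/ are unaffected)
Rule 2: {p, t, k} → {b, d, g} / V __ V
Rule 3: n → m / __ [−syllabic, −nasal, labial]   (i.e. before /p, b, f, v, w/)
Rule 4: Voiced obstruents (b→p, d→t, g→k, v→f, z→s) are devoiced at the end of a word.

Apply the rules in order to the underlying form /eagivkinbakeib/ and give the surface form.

eagifkimbageip

Rule 1 (regressive voicing assimilation): /v/ precedes the voiceless obstruent /k/, so it devoices to [f] by assimilation. /eagivkinbakeib/ → eagifkinbakeib.
Rule 2 (intervocalic voicing): /k/ is a voiceless stop between vowels /a/ and /e/, so it voices to [g]. /eagifkinbakeib/ → eagifkinbageib.
Rule 3 (nasal place assimilation): /n/ precedes the labial consonant /b/, so it assimilates in place to [m]. /eagifkinbageib/ → eagifkimbageib.
Rule 4 (final devoicing): /b/ is a voiced obstruent in word-final position, so it devoices to [p]. /eagifkimbageib/ → eagifkimbageip.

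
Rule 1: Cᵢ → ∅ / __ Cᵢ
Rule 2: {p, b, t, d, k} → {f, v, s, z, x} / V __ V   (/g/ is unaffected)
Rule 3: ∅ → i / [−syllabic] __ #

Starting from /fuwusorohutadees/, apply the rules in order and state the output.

fuwusorohusazeesi

Rule 1 (degemination): no segment meets the environment; /fuwusorohutadees/ is unchanged.
Rule 2 (intervocalic spirantization): /t/ is a stop between vowels /u/ and /a/, so it spirantizes to the fricative [s]. /d/ is a stop between vowels /a/ and /e/, so it spirantizes to the fricative [z]. /fuwusorohutadees/ → fuwusorohusazees.
Rule 3 (final i-epenthesis): the form ends in the consonant /s/, so [i] is inserted word-finally. /fuwusorohusazees/ → fuwusorohusazeesi.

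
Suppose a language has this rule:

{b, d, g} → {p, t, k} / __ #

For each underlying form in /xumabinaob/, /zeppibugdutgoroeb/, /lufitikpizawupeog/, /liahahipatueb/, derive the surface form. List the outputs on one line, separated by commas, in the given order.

xumabinaop, zeppibugdutgoroep, lufitikpizawupeok, liahahipatuep

/xumabinaob/: /b/ is a voiced stop in word-final position, so it devoices to [p]. → [xumabinaop].
/zeppibugdutgoroeb/: /b/ is a voiced stop in word-final position, so it devoices to [p]. → [zeppibugdutgoroep].
/lufitikpizawupeog/: /g/ is a voiced stop in word-final position, so it devoices to [k]. → [lufitikpizawupeok].
/liahahipatueb/: /b/ is a voiced stop in word-final position, so it devoices to [p]. → [liahahipatuep].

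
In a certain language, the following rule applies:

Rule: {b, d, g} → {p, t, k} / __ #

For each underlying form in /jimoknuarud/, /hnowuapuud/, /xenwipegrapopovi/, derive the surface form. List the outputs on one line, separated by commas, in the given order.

/jimoknuarud/: /d/ is a voiced stop in word-final position, so it devoices to [t]. → [jimoknuarut].
/hnowuapuud/: /d/ is a voiced stop in word-final position, so it devoices to [t]. → [hnowuapuut].
/xenwipegrapopovi/: the rule's environment is not met; surfaces unchanged as [xenwipegrapopovi].

jimoknuarut, hnowuapuut, xenwipegrapopovi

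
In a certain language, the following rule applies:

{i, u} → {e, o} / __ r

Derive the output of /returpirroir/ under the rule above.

retorperroer

/u/ is a high vowel immediately before /r/, so it lowers to [o].
/i/ is a high vowel immediately before /r/, so it lowers to [e].
/i/ is a high vowel immediately before /r/, so it lowers to [e].
Surface form: [retorperroer].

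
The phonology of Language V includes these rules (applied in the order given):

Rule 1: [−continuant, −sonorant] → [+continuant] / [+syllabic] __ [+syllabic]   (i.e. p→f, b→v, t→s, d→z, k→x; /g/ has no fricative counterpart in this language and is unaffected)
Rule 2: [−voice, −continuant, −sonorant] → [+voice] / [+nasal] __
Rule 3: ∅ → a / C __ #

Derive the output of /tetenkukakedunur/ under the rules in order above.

Rule 1 (intervocalic spirantization): /t/ is a stop between vowels /e/ and /e/, so it spirantizes to the fricative [s]. /k/ is a stop between vowels /u/ and /a/, so it spirantizes to the fricative [x]. /k/ is a stop between vowels /a/ and /e/, so it spirantizes to the fricative [x]. /d/ is a stop between vowels /e/ and /u/, so it spirantizes to the fricative [z]. /tetenkukakedunur/ → tesenkuxaxezunur.
Rule 2 (post-nasal voicing): /k/ is a voiceless stop immediately after the nasal /n/, so it voices to [g]. /tesenkuxaxezunur/ → tesenguxaxezunur.
Rule 3 (final a-epenthesis): the form ends in the consonant /r/, so [a] is inserted word-finally. /tesenguxaxezunur/ → tesenguxaxezunura.

tesenguxaxezunura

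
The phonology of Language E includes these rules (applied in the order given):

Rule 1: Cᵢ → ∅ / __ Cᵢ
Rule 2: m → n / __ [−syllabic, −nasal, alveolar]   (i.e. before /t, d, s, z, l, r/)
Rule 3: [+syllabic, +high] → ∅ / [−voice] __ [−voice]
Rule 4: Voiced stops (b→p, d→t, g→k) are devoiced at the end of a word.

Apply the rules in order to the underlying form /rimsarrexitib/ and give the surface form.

rinsarextip

Rule 1 (degemination): /rr/ is a geminate; the first /r/ deletes. /rimsarrexitib/ → rimsarexitib.
Rule 2 (nasal place assimilation): /m/ precedes the alveolar consonant /s/, so it assimilates in place to [n]. /rimsarexitib/ → rinsarexitib.
Rule 3 (high vowel syncope): /i/ is a high vowel flanked by voiceless consonants /x/ and /t/, so it deletes. /rinsarexitib/ → rinsarextib.
Rule 4 (final devoicing): /b/ is a voiced stop in word-final position, so it devoices to [p]. /rinsarextib/ → rinsarextip.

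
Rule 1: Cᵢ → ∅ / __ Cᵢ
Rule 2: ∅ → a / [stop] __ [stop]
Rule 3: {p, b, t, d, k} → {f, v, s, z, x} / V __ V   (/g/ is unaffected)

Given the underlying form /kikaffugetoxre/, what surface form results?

Rule 1 (degemination): /ff/ is a geminate; the first /f/ deletes. /kikaffugetoxre/ → kikafugetoxre.
Rule 2 (stop-cluster a-epenthesis): no segment meets the environment; /kikafugetoxre/ is unchanged.
Rule 3 (intervocalic spirantization): /k/ is a stop between vowels /i/ and /a/, so it spirantizes to the fricative [x]. /t/ is a stop between vowels /e/ and /o/, so it spirantizes to the fricative [s]. /kikafugetoxre/ → kixafugesoxre.

kixafugesoxre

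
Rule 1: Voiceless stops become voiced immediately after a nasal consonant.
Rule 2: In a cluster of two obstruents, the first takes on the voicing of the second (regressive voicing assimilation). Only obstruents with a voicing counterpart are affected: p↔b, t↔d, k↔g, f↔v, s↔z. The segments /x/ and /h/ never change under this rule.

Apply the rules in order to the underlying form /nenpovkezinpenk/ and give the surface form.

nenbofkezinbeng

Rule 1 (post-nasal voicing): /p/ is a voiceless stop immediately after the nasal /n/, so it voices to [b]. /p/ is a voiceless stop immediately after the nasal /n/, so it voices to [b]. /k/ is a voiceless stop immediately after the nasal /n/, so it voices to [g]. /nenpovkezinpenk/ → nenbovkezinbeng.
Rule 2 (regressive voicing assimilation): /v/ precedes the voiceless obstruent /k/, so it devoices to [f] by assimilation. /nenbovkezinbeng/ → nenbofkezinbeng.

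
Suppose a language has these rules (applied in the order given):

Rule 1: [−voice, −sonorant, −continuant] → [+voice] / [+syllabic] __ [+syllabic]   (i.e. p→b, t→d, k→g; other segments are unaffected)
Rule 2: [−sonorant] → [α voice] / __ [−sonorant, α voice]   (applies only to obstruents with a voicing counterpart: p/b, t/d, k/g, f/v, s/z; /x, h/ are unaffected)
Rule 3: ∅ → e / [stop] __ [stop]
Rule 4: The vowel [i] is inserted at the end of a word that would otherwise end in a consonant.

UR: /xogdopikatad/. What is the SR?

Rule 1 (intervocalic voicing): /p/ is a voiceless stop between vowels /o/ and /i/, so it voices to [b]. /k/ is a voiceless stop between vowels /i/ and /a/, so it voices to [g]. /t/ is a voiceless stop between vowels /a/ and /a/, so it voices to [d]. /xogdopikatad/ → xogdobigadad.
Rule 2 (regressive voicing assimilation): no segment meets the environment; /xogdobigadad/ is unchanged.
Rule 3 (stop-cluster e-epenthesis): /g/ and /d/ form a stop–stop cluster, so [e] is inserted between them. /xogdobigadad/ → xogedobigadad.
Rule 4 (final i-epenthesis): the form ends in the consonant /d/, so [i] is inserted word-finally. /xogedobigadad/ → xogedobigadadi.

xogedobigadadi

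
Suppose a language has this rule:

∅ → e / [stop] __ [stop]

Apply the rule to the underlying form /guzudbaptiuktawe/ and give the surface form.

/d/ and /b/ form a stop–stop cluster, so [e] is inserted between them.
/p/ and /t/ form a stop–stop cluster, so [e] is inserted between them.
/k/ and /t/ form a stop–stop cluster, so [e] is inserted between them.
Surface form: [guzudebapetiuketawe].

guzudebapetiuketawe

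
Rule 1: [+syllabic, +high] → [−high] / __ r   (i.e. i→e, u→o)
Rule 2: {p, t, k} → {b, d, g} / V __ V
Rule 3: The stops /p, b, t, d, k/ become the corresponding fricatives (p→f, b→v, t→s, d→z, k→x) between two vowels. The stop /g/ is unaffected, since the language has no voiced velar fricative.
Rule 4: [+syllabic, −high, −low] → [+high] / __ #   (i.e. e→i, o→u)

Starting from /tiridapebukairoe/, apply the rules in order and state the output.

Rule 1 (pre-rhotic lowering): /i/ is a high vowel immediately before /r/, so it lowers to [e]. /i/ is a high vowel immediately before /r/, so it lowers to [e]. /tiridapebukairoe/ → teridapebukaeroe.
Rule 2 (intervocalic voicing): /p/ is a voiceless stop between vowels /a/ and /e/, so it voices to [b]. /k/ is a voiceless stop between vowels /u/ and /a/, so it voices to [g]. /teridapebukaeroe/ → teridabebugaeroe.
Rule 3 (intervocalic spirantization): /d/ is a stop between vowels /i/ and /a/, so it spirantizes to the fricative [z]. /b/ is a stop between vowels /a/ and /e/, so it spirantizes to the fricative [v]. /b/ is a stop between vowels /e/ and /u/, so it spirantizes to the fricative [v]. /teridabebugaeroe/ → terizavevugaeroe.
Rule 4 (final vowel raising): /e/ is a mid vowel in word-final position, so it raises to [i]. /terizavevugaeroe/ → terizavevugaeroi.

terizavevugaeroi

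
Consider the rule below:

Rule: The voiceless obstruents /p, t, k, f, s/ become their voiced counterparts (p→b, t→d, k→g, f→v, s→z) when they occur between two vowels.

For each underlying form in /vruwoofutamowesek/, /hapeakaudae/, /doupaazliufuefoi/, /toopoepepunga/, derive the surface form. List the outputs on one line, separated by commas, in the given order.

/vruwoofutamowesek/: /f/ is a voiceless obstruent between vowels /o/ and /u/, so it voices to [v]. /t/ is a voiceless obstruent between vowels /u/ and /a/, so it voices to [d]. /s/ is a voiceless obstruent between vowels /e/ and /e/, so it voices to [z]. → [vruwoovudamowezek].
/hapeakaudae/: /p/ is a voiceless obstruent between vowels /a/ and /e/, so it voices to [b]. /k/ is a voiceless obstruent between vowels /a/ and /a/, so it voices to [g]. → [habeagaudae].
/doupaazliufuefoi/: /p/ is a voiceless obstruent between vowels /u/ and /a/, so it voices to [b]. /f/ is a voiceless obstruent between vowels /u/ and /u/, so it voices to [v]. /f/ is a voiceless obstruent between vowels /e/ and /o/, so it voices to [v]. → [doubaazliuvuevoi].
/toopoepepunga/: /p/ is a voiceless obstruent between vowels /o/ and /o/, so it voices to [b]. /p/ is a voiceless obstruent between vowels /e/ and /e/, so it voices to [b]. /p/ is a voiceless obstruent between vowels /e/ and /u/, so it voices to [b]. → [tooboebebunga].

vruwoovudamowezek, habeagaudae, doubaazliuvuevoi, tooboebebunga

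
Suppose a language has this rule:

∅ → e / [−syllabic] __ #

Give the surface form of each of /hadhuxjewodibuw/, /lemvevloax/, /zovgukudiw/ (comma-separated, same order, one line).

hadhuxjewodibuwe, lemvevloaxe, zovgukudiwe

/hadhuxjewodibuw/: the form ends in the consonant /w/, so [e] is inserted word-finally. → [hadhuxjewodibuwe].
/lemvevloax/: the form ends in the consonant /x/, so [e] is inserted word-finally. → [lemvevloaxe].
/zovgukudiw/: the form ends in the consonant /w/, so [e] is inserted word-finally. → [zovgukudiwe].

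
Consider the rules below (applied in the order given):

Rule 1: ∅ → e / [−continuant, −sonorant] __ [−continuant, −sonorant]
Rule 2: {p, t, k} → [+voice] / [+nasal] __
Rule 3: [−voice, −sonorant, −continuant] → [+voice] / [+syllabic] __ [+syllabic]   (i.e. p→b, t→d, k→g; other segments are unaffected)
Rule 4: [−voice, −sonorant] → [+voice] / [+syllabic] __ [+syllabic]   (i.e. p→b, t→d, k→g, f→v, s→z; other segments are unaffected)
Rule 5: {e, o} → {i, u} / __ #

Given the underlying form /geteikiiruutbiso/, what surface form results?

Rule 1 (stop-cluster e-epenthesis): /t/ and /b/ form a stop–stop cluster, so [e] is inserted between them. /geteikiiruutbiso/ → geteikiiruutebiso.
Rule 2 (post-nasal voicing): no segment meets the environment; /geteikiiruutebiso/ is unchanged.
Rule 3 (intervocalic voicing): /t/ is a voiceless stop between vowels /e/ and /e/, so it voices to [d]. /k/ is a voiceless stop between vowels /i/ and /i/, so it voices to [g]. /t/ is a voiceless stop between vowels /u/ and /e/, so it voices to [d]. /geteikiiruutebiso/ → gedeigiiruudebiso.
Rule 4 (intervocalic voicing): /s/ is a voiceless obstruent between vowels /i/ and /o/, so it voices to [z]. /gedeigiiruudebiso/ → gedeigiiruudebizo.
Rule 5 (final vowel raising): /o/ is a mid vowel in word-final position, so it raises to [u]. /gedeigiiruudebizo/ → gedeigiiruudebizu.

gedeigiiruudebizu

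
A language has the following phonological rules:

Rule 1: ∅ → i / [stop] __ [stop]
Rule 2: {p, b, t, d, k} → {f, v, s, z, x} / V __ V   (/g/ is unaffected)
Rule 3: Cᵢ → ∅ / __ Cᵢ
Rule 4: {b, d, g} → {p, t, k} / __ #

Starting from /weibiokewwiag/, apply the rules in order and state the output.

weivioxewiak

Rule 1 (stop-cluster i-epenthesis): no segment meets the environment; /weibiokewwiag/ is unchanged.
Rule 2 (intervocalic spirantization): /b/ is a stop between vowels /i/ and /i/, so it spirantizes to the fricative [v]. /k/ is a stop between vowels /o/ and /e/, so it spirantizes to the fricative [x]. /weibiokewwiag/ → weivioxewwiag.
Rule 3 (degemination): /ww/ is a geminate; the first /w/ deletes. /weivioxewwiag/ → weivioxewiag.
Rule 4 (final devoicing): /g/ is a voiced stop in word-final position, so it devoices to [k]. /weivioxewiag/ → weivioxewiak.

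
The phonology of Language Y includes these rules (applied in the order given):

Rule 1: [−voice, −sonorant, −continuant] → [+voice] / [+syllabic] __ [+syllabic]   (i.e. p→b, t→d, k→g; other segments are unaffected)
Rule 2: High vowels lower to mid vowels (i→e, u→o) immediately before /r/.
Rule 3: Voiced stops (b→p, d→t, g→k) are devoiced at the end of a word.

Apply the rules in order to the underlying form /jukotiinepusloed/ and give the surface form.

jugodiinebusloet

Rule 1 (intervocalic voicing): /k/ is a voiceless stop between vowels /u/ and /o/, so it voices to [g]. /t/ is a voiceless stop between vowels /o/ and /i/, so it voices to [d]. /p/ is a voiceless stop between vowels /e/ and /u/, so it voices to [b]. /jukotiinepusloed/ → jugodiinebusloed.
Rule 2 (pre-rhotic lowering): no segment meets the environment; /jugodiinebusloed/ is unchanged.
Rule 3 (final devoicing): /d/ is a voiced stop in word-final position, so it devoices to [t]. /jugodiinebusloed/ → jugodiinebusloet.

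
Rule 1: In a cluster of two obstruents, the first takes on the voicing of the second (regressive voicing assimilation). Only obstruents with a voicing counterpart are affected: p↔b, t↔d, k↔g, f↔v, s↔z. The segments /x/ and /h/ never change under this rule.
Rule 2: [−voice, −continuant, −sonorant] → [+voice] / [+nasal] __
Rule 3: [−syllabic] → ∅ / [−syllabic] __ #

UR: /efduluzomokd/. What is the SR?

Rule 1 (regressive voicing assimilation): /f/ precedes the voiced obstruent /d/, so it voices to [v] by assimilation. /k/ precedes the voiced obstruent /d/, so it voices to [g] by assimilation. /efduluzomokd/ → evduluzomogd.
Rule 2 (post-nasal voicing): no segment meets the environment; /evduluzomogd/ is unchanged.
Rule 3 (final cluster simplification): /d/ is the second consonant of a word-final cluster /gd/, so it deletes. /evduluzomogd/ → evduluzomog.

evduluzomog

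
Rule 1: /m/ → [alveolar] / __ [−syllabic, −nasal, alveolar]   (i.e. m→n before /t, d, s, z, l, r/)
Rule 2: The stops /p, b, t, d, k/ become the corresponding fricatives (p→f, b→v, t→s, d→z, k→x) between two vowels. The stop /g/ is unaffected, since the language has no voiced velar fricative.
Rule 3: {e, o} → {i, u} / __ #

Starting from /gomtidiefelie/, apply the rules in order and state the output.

gontiziefelii

Rule 1 (nasal place assimilation): /m/ precedes the alveolar consonant /t/, so it assimilates in place to [n]. /gomtidiefelie/ → gontidiefelie.
Rule 2 (intervocalic spirantization): /d/ is a stop between vowels /i/ and /i/, so it spirantizes to the fricative [z]. /gontidiefelie/ → gontiziefelie.
Rule 3 (final vowel raising): /e/ is a mid vowel in word-final position, so it raises to [i]. /gontiziefelie/ → gontiziefelii.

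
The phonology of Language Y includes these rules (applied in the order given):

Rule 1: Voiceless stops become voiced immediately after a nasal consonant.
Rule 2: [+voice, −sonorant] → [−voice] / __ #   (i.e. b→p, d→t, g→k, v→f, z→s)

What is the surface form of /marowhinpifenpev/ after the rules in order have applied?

marowhinbifenbef

Rule 1 (post-nasal voicing): /p/ is a voiceless stop immediately after the nasal /n/, so it voices to [b]. /p/ is a voiceless stop immediately after the nasal /n/, so it voices to [b]. /marowhinpifenpev/ → marowhinbifenbev.
Rule 2 (final devoicing): /v/ is a voiced obstruent in word-final position, so it devoices to [f]. /marowhinbifenbev/ → marowhinbifenbef.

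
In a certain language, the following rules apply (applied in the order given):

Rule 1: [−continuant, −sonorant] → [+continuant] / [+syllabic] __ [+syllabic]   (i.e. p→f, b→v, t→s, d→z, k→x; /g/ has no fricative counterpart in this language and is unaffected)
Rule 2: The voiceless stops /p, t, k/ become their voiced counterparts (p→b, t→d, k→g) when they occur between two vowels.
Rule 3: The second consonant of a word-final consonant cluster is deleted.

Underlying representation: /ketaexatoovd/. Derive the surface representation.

Rule 1 (intervocalic spirantization): /t/ is a stop between vowels /e/ and /a/, so it spirantizes to the fricative [s]. /t/ is a stop between vowels /a/ and /o/, so it spirantizes to the fricative [s]. /ketaexatoovd/ → kesaexasoovd.
Rule 2 (intervocalic voicing): no segment meets the environment; /kesaexasoovd/ is unchanged.
Rule 3 (final cluster simplification): /d/ is the second consonant of a word-final cluster /vd/, so it deletes. /kesaexasoovd/ → kesaexasoov.

kesaexasoov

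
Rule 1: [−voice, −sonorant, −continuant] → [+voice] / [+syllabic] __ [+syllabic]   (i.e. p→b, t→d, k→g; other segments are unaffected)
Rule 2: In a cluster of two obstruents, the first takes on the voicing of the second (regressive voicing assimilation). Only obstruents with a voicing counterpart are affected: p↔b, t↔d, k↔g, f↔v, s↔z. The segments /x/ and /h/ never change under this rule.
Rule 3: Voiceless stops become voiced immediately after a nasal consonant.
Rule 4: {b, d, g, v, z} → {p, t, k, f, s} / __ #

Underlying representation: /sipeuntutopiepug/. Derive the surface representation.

Rule 1 (intervocalic voicing): /p/ is a voiceless stop between vowels /i/ and /e/, so it voices to [b]. /t/ is a voiceless stop between vowels /u/ and /o/, so it voices to [d]. /p/ is a voiceless stop between vowels /o/ and /i/, so it voices to [b]. /p/ is a voiceless stop between vowels /e/ and /u/, so it voices to [b]. /sipeuntutopiepug/ → sibeuntudobiebug.
Rule 2 (regressive voicing assimilation): no segment meets the environment; /sibeuntudobiebug/ is unchanged.
Rule 3 (post-nasal voicing): /t/ is a voiceless stop immediately after the nasal /n/, so it voices to [d]. /sibeuntudobiebug/ → sibeundudobiebug.
Rule 4 (final devoicing): /g/ is a voiced obstruent in word-final position, so it devoices to [k]. /sibeundudobiebug/ → sibeundudobiebuk.

sibeundudobiebuk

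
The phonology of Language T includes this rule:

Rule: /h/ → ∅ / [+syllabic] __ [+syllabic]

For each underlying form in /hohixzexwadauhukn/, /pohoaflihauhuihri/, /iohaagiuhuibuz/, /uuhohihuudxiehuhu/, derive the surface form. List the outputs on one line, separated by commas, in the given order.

/hohixzexwadauhukn/: /h/ occurs between vowels /o/ and /i/, so it deletes. /h/ occurs between vowels /u/ and /u/, so it deletes. → [hoixzexwadauukn].
/pohoaflihauhuihri/: /h/ occurs between vowels /o/ and /o/, so it deletes. /h/ occurs between vowels /i/ and /a/, so it deletes. /h/ occurs between vowels /u/ and /u/, so it deletes. → [pooafliauuihri].
/iohaagiuhuibuz/: /h/ occurs between vowels /o/ and /a/, so it deletes. /h/ occurs between vowels /u/ and /u/, so it deletes. → [ioaagiuuibuz].
/uuhohihuudxiehuhu/: /h/ occurs between vowels /u/ and /o/, so it deletes. /h/ occurs between vowels /o/ and /i/, so it deletes. /h/ occurs between vowels /i/ and /u/, so it deletes. /h/ occurs between vowels /e/ and /u/, so it deletes. /h/ occurs between vowels /u/ and /u/, so it deletes. → [uuoiuudxieuu].

hoixzexwadauukn, pooafliauuihri, ioaagiuuibuz, uuoiuudxieuu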